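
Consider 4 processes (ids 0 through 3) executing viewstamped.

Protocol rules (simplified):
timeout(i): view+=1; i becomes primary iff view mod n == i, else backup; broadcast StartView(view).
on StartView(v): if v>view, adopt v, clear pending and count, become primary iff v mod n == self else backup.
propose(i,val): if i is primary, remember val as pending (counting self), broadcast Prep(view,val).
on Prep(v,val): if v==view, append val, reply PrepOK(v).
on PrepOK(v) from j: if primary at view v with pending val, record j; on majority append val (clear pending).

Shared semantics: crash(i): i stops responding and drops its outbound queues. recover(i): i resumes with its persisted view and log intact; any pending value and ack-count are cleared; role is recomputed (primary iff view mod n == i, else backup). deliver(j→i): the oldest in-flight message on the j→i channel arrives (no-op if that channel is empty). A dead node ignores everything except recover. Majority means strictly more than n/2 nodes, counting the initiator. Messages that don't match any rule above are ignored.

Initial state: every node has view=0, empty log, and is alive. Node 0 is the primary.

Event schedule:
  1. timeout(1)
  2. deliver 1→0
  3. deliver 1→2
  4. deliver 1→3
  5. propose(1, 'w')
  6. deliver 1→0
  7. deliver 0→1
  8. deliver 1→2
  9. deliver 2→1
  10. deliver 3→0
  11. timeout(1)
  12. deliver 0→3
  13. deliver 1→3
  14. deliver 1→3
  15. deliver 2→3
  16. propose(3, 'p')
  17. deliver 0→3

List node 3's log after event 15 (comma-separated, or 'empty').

w

[1] timeout(1) → N1(prim v1 [-])
[2] deliver 1→0 → N0(back v1 [-])
[3] deliver 1→2 → N2(back v1 [-])
[4] deliver 1→3 → N3(back v1 [-])
[5] propose(1,'w') → ∅
[6] deliver 1→0 → N0(back v1 [w])
[7] deliver 0→1 → ∅
[8] deliver 1→2 → N2(back v1 [w])
[9] deliver 2→1 → N1(prim v1 [w])
[10] deliver 3→0 → ∅
[11] timeout(1) → N1(back v2 [w])
[12] deliver 0→3 → ∅
[13] deliver 1→3 → N3(back v1 [w])
[14] deliver 1→3 → N3(back v2 [w])
[15] deliver 2→3 → ∅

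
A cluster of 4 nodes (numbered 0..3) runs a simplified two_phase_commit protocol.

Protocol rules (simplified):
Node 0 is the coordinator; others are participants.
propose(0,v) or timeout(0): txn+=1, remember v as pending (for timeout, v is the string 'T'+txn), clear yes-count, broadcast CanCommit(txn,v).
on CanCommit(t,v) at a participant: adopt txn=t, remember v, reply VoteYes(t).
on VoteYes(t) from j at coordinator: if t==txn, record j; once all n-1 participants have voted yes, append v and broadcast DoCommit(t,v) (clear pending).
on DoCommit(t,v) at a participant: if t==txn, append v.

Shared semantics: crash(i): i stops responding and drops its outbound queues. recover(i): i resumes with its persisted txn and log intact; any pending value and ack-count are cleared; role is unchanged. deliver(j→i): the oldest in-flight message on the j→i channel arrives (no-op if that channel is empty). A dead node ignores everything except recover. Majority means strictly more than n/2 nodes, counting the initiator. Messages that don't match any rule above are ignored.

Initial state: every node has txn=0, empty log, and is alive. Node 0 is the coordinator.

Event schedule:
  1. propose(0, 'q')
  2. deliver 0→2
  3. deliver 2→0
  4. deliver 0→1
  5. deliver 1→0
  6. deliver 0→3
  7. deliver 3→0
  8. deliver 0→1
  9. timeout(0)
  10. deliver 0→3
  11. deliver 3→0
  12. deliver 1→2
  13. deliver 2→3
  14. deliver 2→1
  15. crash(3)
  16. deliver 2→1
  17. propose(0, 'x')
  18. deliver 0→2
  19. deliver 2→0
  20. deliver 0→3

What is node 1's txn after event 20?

1

1. propose(0,'q'):  <0:coor t1 ->
2. deliver 0→2:  <2:part t1 ->
3. deliver 2→0:  nop
4. deliver 0→1:  <1:part t1 ->
5. deliver 1→0:  nop
6. deliver 0→3:  <3:part t1 ->
7. deliver 3→0:  <0:coor t1 q>
8. deliver 0→1:  <1:part t1 q>
9. timeout(0):  <0:coor t2 q>
10. deliver 0→3:  <3:part t1 q>
11. deliver 3→0:  nop
12. deliver 1→2:  nop
13. deliver 2→3:  nop
14. deliver 2→1:  nop
15. crash(3):  <3:✗part t1 q>
16. deliver 2→1:  nop
17. propose(0,'x'):  <0:coor t3 q>
18. deliver 0→2:  <2:part t1 q>
19. deliver 2→0:  nop
20. deliver 0→3:  nop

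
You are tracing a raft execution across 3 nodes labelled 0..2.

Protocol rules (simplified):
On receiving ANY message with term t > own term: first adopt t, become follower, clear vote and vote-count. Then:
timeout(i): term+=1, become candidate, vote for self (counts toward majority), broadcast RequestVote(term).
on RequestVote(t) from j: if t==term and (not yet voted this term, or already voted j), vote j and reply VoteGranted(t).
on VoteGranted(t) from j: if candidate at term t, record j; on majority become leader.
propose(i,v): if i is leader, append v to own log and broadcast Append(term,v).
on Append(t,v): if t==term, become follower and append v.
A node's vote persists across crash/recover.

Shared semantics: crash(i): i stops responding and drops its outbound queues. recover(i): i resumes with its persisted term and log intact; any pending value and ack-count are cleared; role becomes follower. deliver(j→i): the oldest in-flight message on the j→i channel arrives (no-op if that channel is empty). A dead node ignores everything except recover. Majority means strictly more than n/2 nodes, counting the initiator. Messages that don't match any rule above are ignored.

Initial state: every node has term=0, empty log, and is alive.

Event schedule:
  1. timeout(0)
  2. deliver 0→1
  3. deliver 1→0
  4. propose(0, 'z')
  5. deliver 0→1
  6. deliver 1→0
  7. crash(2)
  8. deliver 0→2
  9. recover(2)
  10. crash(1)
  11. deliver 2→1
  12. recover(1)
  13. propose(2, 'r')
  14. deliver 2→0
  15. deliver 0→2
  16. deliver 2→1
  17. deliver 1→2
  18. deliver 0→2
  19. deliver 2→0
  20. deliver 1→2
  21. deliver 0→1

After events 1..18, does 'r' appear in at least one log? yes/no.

no

after 1 — timeout(0): n0:cand/t1/[-]
after 2 — deliver 0→1: n1:foll/t1/[-]
after 3 — deliver 1→0: n0:lead/t1/[-]
after 4 — propose(0,'z'): n0:lead/t1/[z]
after 5 — deliver 0→1: n1:foll/t1/[z]
after 6 — deliver 1→0: ·
after 7 — crash(2): n2:✗foll/t0/[-]
after 8 — deliver 0→2: ·
after 9 — recover(2): n2:foll/t0/[-]
after 10 — crash(1): n1:✗foll/t1/[z]
after 11 — deliver 2→1: ·
after 12 — recover(1): n1:foll/t1/[z]
after 13 — propose(2,'r'): ·
after 14 — deliver 2→0: ·
after 15 — deliver 0→2: n2:foll/t1/[-]
after 16 — deliver 2→1: ·
after 17 — deliver 1→2: ·
after 18 — deliver 0→2: n2:foll/t1/[z]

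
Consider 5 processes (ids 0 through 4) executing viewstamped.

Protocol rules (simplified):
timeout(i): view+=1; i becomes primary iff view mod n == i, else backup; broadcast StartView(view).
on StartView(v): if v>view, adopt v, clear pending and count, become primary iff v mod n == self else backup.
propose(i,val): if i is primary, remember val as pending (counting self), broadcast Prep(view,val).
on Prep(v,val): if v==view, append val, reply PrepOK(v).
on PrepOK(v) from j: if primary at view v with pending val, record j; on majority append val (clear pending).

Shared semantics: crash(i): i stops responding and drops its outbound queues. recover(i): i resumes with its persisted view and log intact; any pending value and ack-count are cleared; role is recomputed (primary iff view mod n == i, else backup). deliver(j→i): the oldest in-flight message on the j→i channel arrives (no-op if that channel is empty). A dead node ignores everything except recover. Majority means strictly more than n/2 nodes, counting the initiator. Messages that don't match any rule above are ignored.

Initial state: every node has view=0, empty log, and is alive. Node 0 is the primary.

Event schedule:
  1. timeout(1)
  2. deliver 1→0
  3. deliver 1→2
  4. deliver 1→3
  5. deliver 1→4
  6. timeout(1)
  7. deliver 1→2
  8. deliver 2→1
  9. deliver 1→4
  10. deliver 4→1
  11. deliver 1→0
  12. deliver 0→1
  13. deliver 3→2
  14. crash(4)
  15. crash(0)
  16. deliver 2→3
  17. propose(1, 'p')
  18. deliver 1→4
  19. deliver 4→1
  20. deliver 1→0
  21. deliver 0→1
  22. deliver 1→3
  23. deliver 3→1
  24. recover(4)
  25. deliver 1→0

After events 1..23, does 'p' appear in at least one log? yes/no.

step 1 timeout(1): 1={prim,v=1,log=-}
step 2 deliver 1→0: 0={back,v=1,log=-}
step 3 deliver 1→2: 2={back,v=1,log=-}
step 4 deliver 1→3: 3={back,v=1,log=-}
step 5 deliver 1→4: 4={back,v=1,log=-}
step 6 timeout(1): 1={back,v=2,log=-}
step 7 deliver 1→2: 2={prim,v=2,log=-}
step 8 deliver 2→1: —
step 9 deliver 1→4: 4={back,v=2,log=-}
step 10 deliver 4→1: —
step 11 deliver 1→0: 0={back,v=2,log=-}
step 12 deliver 0→1: —
step 13 deliver 3→2: —
step 14 crash(4): 4={✗back,v=2,log=-}
step 15 crash(0): 0={✗back,v=2,log=-}
step 16 deliver 2→3: —
step 17 propose(1,'p'): —
step 18 deliver 1→4: —
step 19 deliver 4→1: —
step 20 deliver 1→0: —
step 21 deliver 0→1: —
step 22 deliver 1→3: 3={back,v=2,log=-}
step 23 deliver 3→1: —

no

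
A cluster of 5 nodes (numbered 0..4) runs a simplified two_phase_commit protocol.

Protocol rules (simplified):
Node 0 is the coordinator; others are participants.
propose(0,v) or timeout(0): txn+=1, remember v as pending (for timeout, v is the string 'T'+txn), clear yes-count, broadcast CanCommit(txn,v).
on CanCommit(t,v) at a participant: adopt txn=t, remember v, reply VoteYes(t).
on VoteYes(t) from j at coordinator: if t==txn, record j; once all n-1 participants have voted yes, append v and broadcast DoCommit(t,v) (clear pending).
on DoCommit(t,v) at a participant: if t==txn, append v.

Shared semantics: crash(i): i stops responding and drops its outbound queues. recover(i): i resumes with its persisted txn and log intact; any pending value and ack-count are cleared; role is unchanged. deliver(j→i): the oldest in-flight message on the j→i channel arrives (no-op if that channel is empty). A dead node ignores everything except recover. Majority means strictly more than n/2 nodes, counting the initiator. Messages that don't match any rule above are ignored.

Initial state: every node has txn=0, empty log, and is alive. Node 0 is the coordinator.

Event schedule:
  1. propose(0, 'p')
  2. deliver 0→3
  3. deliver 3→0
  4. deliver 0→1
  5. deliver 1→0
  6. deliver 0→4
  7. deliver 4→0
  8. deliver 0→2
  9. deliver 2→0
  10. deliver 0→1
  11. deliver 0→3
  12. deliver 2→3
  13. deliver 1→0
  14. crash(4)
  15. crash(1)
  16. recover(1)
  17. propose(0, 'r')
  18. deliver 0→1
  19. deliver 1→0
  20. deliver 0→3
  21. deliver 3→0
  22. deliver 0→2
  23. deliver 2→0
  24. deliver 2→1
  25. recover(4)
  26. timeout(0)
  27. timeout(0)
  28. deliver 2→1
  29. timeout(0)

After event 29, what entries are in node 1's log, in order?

after 1 — propose(0,'p'): n0:coor/t1/[-]
after 2 — deliver 0→3: n3:part/t1/[-]
after 3 — deliver 3→0: ·
after 4 — deliver 0→1: n1:part/t1/[-]
after 5 — deliver 1→0: ·
after 6 — deliver 0→4: n4:part/t1/[-]
after 7 — deliver 4→0: ·
after 8 — deliver 0→2: n2:part/t1/[-]
after 9 — deliver 2→0: n0:coor/t1/[p]
after 10 — deliver 0→1: n1:part/t1/[p]
after 11 — deliver 0→3: n3:part/t1/[p]
after 12 — deliver 2→3: ·
after 13 — deliver 1→0: ·
after 14 — crash(4): n4:✗part/t1/[-]
after 15 — crash(1): n1:✗part/t1/[p]
after 16 — recover(1): n1:part/t1/[p]
after 17 — propose(0,'r'): n0:coor/t2/[p]
after 18 — deliver 0→1: n1:part/t2/[p]
after 19 — deliver 1→0: ·
after 20 — deliver 0→3: n3:part/t2/[p]
after 21 — deliver 3→0: ·
after 22 — deliver 0→2: n2:part/t1/[p]
after 23 — deliver 2→0: ·
after 24 — deliver 2→1: ·
after 25 — recover(4): n4:part/t1/[-]
after 26 — timeout(0): n0:coor/t3/[p]
after 27 — timeout(0): n0:coor/t4/[p]
after 28 — deliver 2→1: ·
after 29 — timeout(0): n0:coor/t5/[p]

p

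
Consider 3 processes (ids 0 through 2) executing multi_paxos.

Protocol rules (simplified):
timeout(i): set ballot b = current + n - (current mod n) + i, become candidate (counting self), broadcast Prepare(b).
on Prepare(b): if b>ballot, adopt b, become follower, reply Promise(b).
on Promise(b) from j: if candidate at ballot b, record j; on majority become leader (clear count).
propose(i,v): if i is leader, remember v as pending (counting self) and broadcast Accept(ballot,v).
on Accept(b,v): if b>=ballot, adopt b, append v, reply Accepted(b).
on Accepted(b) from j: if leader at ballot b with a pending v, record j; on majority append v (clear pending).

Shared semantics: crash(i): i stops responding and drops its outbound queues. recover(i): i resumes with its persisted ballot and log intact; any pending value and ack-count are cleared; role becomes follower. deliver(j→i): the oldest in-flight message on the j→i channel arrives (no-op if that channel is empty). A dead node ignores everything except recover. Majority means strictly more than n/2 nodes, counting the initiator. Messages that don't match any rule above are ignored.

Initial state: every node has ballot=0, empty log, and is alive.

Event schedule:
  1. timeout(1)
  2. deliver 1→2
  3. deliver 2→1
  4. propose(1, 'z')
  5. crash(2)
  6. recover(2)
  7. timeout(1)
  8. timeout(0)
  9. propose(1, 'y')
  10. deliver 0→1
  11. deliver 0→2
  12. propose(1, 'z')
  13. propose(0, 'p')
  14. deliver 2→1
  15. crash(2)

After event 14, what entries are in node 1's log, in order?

1. timeout(1):  <1:cand b4 ->
2. deliver 1→2:  <2:foll b4 ->
3. deliver 2→1:  <1:lead b4 ->
4. propose(1,'z'):  nop
5. crash(2):  <2:✗foll b4 ->
6. recover(2):  <2:foll b4 ->
7. timeout(1):  <1:cand b7 ->
8. timeout(0):  <0:cand b3 ->
9. propose(1,'y'):  nop
10. deliver 0→1:  nop
11. deliver 0→2:  nop
12. propose(1,'z'):  nop
13. propose(0,'p'):  nop
14. deliver 2→1:  nop

empty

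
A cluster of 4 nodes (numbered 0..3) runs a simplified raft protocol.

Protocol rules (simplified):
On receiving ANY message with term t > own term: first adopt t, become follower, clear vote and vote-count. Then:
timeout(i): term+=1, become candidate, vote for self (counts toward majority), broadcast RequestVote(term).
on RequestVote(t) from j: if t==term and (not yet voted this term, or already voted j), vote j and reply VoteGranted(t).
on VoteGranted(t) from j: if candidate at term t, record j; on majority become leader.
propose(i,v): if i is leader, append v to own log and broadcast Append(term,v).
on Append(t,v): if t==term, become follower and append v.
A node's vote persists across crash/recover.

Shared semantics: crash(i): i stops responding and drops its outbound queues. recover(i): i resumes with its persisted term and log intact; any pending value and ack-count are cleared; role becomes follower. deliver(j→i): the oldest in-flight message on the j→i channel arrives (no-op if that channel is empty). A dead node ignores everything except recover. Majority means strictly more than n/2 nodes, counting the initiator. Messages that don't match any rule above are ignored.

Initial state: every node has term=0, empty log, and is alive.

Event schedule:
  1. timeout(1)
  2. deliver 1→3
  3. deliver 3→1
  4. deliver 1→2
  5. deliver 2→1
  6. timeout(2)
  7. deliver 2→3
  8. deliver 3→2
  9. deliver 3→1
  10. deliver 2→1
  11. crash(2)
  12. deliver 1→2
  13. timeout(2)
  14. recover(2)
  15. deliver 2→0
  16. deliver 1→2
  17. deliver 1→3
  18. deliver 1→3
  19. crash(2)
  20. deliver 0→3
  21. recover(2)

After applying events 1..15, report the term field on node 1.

e1 timeout(1): 1[cand,t=1,-]
e2 deliver 1→3: 3[foll,t=1,-]
e3 deliver 3→1: ·
e4 deliver 1→2: 2[foll,t=1,-]
e5 deliver 2→1: 1[lead,t=1,-]
e6 timeout(2): 2[cand,t=2,-]
e7 deliver 2→3: 3[foll,t=2,-]
e8 deliver 3→2: ·
e9 deliver 3→1: ·
e10 deliver 2→1: 1[foll,t=2,-]
e11 crash(2): 2[✗cand,t=2,-]
e12 deliver 1→2: ·
e13 timeout(2): ·
e14 recover(2): 2[foll,t=2,-]
e15 deliver 2→0: ·

2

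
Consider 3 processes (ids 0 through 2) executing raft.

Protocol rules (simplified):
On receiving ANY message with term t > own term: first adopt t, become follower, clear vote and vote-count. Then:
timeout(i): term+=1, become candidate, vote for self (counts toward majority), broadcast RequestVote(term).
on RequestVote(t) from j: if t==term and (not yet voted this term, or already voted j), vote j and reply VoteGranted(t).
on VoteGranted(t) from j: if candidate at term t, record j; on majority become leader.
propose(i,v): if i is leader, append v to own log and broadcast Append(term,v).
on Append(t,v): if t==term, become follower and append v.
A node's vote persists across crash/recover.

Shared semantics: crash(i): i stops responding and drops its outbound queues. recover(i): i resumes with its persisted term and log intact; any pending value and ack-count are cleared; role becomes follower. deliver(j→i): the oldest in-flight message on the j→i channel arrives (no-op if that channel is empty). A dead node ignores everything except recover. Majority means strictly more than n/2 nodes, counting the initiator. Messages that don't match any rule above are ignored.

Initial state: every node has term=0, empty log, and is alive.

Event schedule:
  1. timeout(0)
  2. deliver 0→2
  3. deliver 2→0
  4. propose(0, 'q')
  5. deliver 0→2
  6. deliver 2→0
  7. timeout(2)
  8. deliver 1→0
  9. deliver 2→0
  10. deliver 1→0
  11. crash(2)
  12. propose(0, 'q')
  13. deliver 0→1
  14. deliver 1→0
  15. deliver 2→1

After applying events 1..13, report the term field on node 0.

2

after 1 — timeout(0): n0:cand/t1/[-]
after 2 — deliver 0→2: n2:foll/t1/[-]
after 3 — deliver 2→0: n0:lead/t1/[-]
after 4 — propose(0,'q'): n0:lead/t1/[q]
after 5 — deliver 0→2: n2:foll/t1/[q]
after 6 — deliver 2→0: ·
after 7 — timeout(2): n2:cand/t2/[q]
after 8 — deliver 1→0: ·
after 9 — deliver 2→0: n0:foll/t2/[q]
after 10 — deliver 1→0: ·
after 11 — crash(2): n2:✗cand/t2/[q]
after 12 — propose(0,'q'): ·
after 13 — deliver 0→1: n1:foll/t1/[-]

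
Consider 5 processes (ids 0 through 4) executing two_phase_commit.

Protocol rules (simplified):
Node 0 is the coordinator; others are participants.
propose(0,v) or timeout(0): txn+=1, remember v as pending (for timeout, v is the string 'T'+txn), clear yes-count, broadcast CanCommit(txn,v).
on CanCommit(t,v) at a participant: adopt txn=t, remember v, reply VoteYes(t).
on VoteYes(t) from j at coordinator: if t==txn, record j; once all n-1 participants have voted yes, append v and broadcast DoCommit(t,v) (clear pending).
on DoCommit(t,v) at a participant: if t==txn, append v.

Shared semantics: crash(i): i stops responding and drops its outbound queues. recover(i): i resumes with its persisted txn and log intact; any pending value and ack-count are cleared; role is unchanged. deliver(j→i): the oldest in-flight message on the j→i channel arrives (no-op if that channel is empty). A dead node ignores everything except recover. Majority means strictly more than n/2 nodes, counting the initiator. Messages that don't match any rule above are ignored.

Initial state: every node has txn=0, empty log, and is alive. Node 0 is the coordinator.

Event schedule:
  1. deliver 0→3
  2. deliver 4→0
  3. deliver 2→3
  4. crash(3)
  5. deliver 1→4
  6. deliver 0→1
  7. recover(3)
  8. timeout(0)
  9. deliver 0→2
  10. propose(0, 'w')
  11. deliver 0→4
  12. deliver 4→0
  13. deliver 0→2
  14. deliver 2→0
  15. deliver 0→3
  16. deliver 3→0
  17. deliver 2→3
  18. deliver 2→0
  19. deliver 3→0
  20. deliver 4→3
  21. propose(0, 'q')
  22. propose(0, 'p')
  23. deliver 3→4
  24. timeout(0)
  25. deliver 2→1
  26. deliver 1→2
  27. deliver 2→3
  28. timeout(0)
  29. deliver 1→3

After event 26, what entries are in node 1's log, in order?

1. deliver 0→3:  nop
2. deliver 4→0:  nop
3. deliver 2→3:  nop
4. crash(3):  <3:✗part t0 ->
5. deliver 1→4:  nop
6. deliver 0→1:  nop
7. recover(3):  <3:part t0 ->
8. timeout(0):  <0:coor t1 ->
9. deliver 0→2:  <2:part t1 ->
10. propose(0,'w'):  <0:coor t2 ->
11. deliver 0→4:  <4:part t1 ->
12. deliver 4→0:  nop
13. deliver 0→2:  <2:part t2 ->
14. deliver 2→0:  nop
15. deliver 0→3:  <3:part t1 ->
16. deliver 3→0:  nop
17. deliver 2→3:  nop
18. deliver 2→0:  nop
19. deliver 3→0:  nop
20. deliver 4→3:  nop
21. propose(0,'q'):  <0:coor t3 ->
22. propose(0,'p'):  <0:coor t4 ->
23. deliver 3→4:  nop
24. timeout(0):  <0:coor t5 ->
25. deliver 2→1:  nop
26. deliver 1→2:  nop

empty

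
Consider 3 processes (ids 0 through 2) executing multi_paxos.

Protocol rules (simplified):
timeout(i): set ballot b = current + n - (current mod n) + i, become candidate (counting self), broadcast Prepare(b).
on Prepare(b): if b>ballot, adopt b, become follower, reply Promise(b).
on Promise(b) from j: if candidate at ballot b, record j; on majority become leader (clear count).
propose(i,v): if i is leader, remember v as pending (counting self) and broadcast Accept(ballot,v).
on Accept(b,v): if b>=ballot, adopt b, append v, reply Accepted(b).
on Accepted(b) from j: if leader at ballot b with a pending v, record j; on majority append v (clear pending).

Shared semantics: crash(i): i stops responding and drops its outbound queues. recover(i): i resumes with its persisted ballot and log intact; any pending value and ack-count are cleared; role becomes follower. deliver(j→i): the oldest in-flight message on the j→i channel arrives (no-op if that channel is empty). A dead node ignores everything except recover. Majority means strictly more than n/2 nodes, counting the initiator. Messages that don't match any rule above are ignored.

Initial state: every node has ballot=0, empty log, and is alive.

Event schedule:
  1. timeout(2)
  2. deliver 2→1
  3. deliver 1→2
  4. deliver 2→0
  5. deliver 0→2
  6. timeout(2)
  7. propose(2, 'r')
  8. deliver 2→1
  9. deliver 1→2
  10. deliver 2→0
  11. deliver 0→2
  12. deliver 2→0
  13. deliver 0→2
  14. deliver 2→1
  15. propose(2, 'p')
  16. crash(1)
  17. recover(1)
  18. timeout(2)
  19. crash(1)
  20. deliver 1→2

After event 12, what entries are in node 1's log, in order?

[1] timeout(2) → N2(cand b5 [-])
[2] deliver 2→1 → N1(foll b5 [-])
[3] deliver 1→2 → N2(lead b5 [-])
[4] deliver 2→0 → N0(foll b5 [-])
[5] deliver 0→2 → ∅
[6] timeout(2) → N2(cand b8 [-])
[7] propose(2,'r') → ∅
[8] deliver 2→1 → N1(foll b8 [-])
[9] deliver 1→2 → N2(lead b8 [-])
[10] deliver 2→0 → N0(foll b8 [-])
[11] deliver 0→2 → ∅
[12] deliver 2→0 → ∅

empty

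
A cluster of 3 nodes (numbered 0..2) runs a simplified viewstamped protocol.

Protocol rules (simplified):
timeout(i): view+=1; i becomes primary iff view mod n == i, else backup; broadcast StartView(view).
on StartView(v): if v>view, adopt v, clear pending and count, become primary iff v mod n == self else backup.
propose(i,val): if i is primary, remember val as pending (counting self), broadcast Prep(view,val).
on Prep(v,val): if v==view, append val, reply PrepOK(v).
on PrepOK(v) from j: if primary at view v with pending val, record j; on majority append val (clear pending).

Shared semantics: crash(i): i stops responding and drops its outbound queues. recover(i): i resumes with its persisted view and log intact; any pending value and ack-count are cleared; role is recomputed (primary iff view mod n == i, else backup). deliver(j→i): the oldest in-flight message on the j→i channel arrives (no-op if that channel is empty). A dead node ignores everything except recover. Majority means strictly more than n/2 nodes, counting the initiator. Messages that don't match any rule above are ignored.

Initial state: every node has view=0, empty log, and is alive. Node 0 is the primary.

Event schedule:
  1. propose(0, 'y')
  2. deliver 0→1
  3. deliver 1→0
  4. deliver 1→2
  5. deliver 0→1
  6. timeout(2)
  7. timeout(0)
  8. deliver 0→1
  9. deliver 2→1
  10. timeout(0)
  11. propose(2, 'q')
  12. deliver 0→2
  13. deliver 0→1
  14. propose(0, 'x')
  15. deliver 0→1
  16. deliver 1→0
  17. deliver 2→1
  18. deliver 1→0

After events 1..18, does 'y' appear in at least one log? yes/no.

after 1 — propose(0,'y'): ·
after 2 — deliver 0→1: n1:back/v0/[y]
after 3 — deliver 1→0: n0:prim/v0/[y]
after 4 — deliver 1→2: ·
after 5 — deliver 0→1: ·
after 6 — timeout(2): n2:back/v1/[-]
after 7 — timeout(0): n0:back/v1/[y]
after 8 — deliver 0→1: n1:prim/v1/[y]
after 9 — deliver 2→1: ·
after 10 — timeout(0): n0:back/v2/[y]
after 11 — propose(2,'q'): ·
after 12 — deliver 0→2: ·
after 13 — deliver 0→1: n1:back/v2/[y]
after 14 — propose(0,'x'): ·
after 15 — deliver 0→1: ·
after 16 — deliver 1→0: ·
after 17 — deliver 2→1: ·
after 18 — deliver 1→0: ·

yes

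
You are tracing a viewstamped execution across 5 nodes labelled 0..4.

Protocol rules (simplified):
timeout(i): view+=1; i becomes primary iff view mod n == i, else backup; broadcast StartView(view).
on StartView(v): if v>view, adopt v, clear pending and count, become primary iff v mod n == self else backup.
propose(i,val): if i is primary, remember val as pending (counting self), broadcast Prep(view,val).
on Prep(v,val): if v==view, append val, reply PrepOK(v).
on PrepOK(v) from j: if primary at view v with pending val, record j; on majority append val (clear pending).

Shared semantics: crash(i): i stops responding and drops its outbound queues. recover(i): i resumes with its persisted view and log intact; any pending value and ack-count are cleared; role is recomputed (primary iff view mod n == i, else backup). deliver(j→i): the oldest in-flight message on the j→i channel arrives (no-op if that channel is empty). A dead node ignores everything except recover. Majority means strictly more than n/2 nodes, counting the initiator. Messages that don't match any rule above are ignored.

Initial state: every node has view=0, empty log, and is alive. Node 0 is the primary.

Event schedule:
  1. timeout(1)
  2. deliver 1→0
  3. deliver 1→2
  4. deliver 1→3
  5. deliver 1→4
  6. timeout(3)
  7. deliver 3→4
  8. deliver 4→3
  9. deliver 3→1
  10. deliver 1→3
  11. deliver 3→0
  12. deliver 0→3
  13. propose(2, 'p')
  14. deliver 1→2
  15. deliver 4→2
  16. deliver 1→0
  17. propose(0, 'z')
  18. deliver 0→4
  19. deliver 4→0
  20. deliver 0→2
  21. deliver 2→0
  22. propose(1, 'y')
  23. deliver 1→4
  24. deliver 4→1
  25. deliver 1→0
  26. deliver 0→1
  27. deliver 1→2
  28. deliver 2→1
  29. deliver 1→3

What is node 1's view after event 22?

1. timeout(1):  <1:prim v1 ->
2. deliver 1→0:  <0:back v1 ->
3. deliver 1→2:  <2:back v1 ->
4. deliver 1→3:  <3:back v1 ->
5. deliver 1→4:  <4:back v1 ->
6. timeout(3):  <3:back v2 ->
7. deliver 3→4:  <4:back v2 ->
8. deliver 4→3:  nop
9. deliver 3→1:  <1:back v2 ->
10. deliver 1→3:  nop
11. deliver 3→0:  <0:back v2 ->
12. deliver 0→3:  nop
13. propose(2,'p'):  nop
14. deliver 1→2:  nop
15. deliver 4→2:  nop
16. deliver 1→0:  nop
17. propose(0,'z'):  nop
18. deliver 0→4:  nop
19. deliver 4→0:  nop
20. deliver 0→2:  nop
21. deliver 2→0:  nop
22. propose(1,'y'):  nop

2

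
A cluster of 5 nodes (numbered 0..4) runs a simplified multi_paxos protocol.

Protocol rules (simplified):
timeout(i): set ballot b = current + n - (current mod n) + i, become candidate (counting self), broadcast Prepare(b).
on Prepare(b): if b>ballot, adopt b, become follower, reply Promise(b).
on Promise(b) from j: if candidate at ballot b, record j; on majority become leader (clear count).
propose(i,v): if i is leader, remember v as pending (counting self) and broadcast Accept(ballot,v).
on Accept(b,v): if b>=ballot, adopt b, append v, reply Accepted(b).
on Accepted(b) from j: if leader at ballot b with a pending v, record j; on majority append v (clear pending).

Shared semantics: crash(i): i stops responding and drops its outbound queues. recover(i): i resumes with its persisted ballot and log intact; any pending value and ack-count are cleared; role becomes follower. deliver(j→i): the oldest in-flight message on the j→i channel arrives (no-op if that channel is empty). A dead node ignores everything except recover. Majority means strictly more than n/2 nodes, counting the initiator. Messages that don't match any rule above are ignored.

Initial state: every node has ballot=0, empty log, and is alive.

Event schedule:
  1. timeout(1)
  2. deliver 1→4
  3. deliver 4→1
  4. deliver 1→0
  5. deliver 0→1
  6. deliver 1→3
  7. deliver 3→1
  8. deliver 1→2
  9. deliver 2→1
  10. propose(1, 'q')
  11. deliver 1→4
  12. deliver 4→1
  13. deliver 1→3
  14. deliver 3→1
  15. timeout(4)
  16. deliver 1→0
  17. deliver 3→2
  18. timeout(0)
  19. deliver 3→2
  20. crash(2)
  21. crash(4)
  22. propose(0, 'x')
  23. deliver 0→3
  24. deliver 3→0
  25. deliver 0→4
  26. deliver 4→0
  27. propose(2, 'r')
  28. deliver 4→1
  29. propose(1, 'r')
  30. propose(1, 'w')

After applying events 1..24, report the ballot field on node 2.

1. timeout(1):  <1:cand b6 ->
2. deliver 1→4:  <4:foll b6 ->
3. deliver 4→1:  nop
4. deliver 1→0:  <0:foll b6 ->
5. deliver 0→1:  <1:lead b6 ->
6. deliver 1→3:  <3:foll b6 ->
7. deliver 3→1:  nop
8. deliver 1→2:  <2:foll b6 ->
9. deliver 2→1:  nop
10. propose(1,'q'):  nop
11. deliver 1→4:  <4:foll b6 q>
12. deliver 4→1:  nop
13. deliver 1→3:  <3:foll b6 q>
14. deliver 3→1:  <1:lead b6 q>
15. timeout(4):  <4:cand b14 q>
16. deliver 1→0:  <0:foll b6 q>
17. deliver 3→2:  nop
18. timeout(0):  <0:cand b10 q>
19. deliver 3→2:  nop
20. crash(2):  <2:✗foll b6 ->
21. crash(4):  <4:✗cand b14 q>
22. propose(0,'x'):  nop
23. deliver 0→3:  <3:foll b10 q>
24. deliver 3→0:  nop

6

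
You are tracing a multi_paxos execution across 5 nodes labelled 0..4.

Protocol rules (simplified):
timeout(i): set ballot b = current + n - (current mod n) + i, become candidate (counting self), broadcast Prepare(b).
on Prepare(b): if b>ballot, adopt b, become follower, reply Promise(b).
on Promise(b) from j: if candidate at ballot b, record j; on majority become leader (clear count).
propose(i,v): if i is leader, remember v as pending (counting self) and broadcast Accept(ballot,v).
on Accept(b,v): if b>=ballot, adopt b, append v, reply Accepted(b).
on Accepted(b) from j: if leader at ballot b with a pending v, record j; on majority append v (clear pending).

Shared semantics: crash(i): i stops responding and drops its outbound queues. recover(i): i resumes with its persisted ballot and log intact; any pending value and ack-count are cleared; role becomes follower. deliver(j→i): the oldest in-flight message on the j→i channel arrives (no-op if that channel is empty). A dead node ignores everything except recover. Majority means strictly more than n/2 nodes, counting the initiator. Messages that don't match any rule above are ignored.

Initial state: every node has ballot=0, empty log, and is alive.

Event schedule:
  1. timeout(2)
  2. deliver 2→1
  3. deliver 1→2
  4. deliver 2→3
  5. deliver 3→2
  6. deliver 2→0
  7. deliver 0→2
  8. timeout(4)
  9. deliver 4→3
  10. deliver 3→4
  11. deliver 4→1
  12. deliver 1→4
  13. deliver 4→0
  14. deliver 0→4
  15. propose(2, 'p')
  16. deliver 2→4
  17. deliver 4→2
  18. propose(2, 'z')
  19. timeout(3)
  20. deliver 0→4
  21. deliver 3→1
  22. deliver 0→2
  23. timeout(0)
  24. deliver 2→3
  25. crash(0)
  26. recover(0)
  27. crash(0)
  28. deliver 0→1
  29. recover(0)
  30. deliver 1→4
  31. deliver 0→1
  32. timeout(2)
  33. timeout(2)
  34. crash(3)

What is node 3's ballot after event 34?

13

1. timeout(2):  <2:cand b7 ->
2. deliver 2→1:  <1:foll b7 ->
3. deliver 1→2:  nop
4. deliver 2→3:  <3:foll b7 ->
5. deliver 3→2:  <2:lead b7 ->
6. deliver 2→0:  <0:foll b7 ->
7. deliver 0→2:  nop
8. timeout(4):  <4:cand b9 ->
9. deliver 4→3:  <3:foll b9 ->
10. deliver 3→4:  nop
11. deliver 4→1:  <1:foll b9 ->
12. deliver 1→4:  <4:lead b9 ->
13. deliver 4→0:  <0:foll b9 ->
14. deliver 0→4:  nop
15. propose(2,'p'):  nop
16. deliver 2→4:  nop
17. deliver 4→2:  <2:foll b9 ->
18. propose(2,'z'):  nop
19. timeout(3):  <3:cand b13 ->
20. deliver 0→4:  nop
21. deliver 3→1:  <1:foll b13 ->
22. deliver 0→2:  nop
23. timeout(0):  <0:cand b10 ->
24. deliver 2→3:  nop
25. crash(0):  <0:✗cand b10 ->
26. recover(0):  <0:foll b10 ->
27. crash(0):  <0:✗foll b10 ->
28. deliver 0→1:  nop
29. recover(0):  <0:foll b10 ->
30. deliver 1→4:  nop
31. deliver 0→1:  nop
32. timeout(2):  <2:cand b12 ->
33. timeout(2):  <2:cand b17 ->
34. crash(3):  <3:✗cand b13 ->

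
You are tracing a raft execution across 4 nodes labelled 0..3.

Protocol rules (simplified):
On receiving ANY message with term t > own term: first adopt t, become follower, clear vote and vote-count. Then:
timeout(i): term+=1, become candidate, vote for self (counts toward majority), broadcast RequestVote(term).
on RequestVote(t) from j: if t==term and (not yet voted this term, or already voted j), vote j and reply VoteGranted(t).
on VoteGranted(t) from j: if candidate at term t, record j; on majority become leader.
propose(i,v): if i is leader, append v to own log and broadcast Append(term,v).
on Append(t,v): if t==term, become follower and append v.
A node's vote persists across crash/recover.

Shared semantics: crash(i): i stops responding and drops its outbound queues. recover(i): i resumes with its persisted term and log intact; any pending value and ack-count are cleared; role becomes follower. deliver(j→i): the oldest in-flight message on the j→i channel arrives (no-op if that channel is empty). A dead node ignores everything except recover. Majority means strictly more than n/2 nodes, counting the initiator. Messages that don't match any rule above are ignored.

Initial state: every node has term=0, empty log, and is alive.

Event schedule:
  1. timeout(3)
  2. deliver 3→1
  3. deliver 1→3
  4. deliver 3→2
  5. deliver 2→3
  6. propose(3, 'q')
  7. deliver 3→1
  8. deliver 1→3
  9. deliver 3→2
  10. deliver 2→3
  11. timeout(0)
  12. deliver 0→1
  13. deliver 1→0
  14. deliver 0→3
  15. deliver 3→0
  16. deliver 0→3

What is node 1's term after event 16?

1

e1 timeout(3): 3[cand,t=1,-]
e2 deliver 3→1: 1[foll,t=1,-]
e3 deliver 1→3: ·
e4 deliver 3→2: 2[foll,t=1,-]
e5 deliver 2→3: 3[lead,t=1,-]
e6 propose(3,'q'): 3[lead,t=1,q]
e7 deliver 3→1: 1[foll,t=1,q]
e8 deliver 1→3: ·
e9 deliver 3→2: 2[foll,t=1,q]
e10 deliver 2→3: ·
e11 timeout(0): 0[cand,t=1,-]
e12 deliver 0→1: ·
e13 deliver 1→0: ·
e14 deliver 0→3: ·
e15 deliver 3→0: ·
e16 deliver 0→3: ·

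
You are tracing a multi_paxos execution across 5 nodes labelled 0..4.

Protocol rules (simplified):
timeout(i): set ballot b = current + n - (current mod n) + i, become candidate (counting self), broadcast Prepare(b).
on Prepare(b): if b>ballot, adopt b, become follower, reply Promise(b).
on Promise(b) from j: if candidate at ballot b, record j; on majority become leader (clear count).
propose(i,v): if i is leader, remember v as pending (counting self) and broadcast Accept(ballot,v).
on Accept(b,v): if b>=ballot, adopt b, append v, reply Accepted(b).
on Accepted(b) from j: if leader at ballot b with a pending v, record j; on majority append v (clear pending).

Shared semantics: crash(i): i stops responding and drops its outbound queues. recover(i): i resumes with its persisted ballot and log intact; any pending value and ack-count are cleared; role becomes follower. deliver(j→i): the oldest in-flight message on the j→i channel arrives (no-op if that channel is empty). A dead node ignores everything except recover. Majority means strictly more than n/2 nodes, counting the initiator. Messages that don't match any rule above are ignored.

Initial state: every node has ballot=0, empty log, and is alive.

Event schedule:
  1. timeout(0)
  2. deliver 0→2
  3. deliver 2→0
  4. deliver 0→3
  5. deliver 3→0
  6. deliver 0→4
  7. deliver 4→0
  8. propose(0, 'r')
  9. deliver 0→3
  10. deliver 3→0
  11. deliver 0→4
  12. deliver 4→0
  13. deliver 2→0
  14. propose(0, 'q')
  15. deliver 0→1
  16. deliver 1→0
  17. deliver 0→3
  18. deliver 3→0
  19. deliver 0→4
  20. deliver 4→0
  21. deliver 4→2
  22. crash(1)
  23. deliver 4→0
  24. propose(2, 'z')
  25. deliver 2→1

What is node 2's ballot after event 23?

5

step 1 timeout(0): 0={cand,b=5,log=-}
step 2 deliver 0→2: 2={foll,b=5,log=-}
step 3 deliver 2→0: —
step 4 deliver 0→3: 3={foll,b=5,log=-}
step 5 deliver 3→0: 0={lead,b=5,log=-}
step 6 deliver 0→4: 4={foll,b=5,log=-}
step 7 deliver 4→0: —
step 8 propose(0,'r'): —
step 9 deliver 0→3: 3={foll,b=5,log=r}
step 10 deliver 3→0: —
step 11 deliver 0→4: 4={foll,b=5,log=r}
step 12 deliver 4→0: 0={lead,b=5,log=r}
step 13 deliver 2→0: —
step 14 propose(0,'q'): —
step 15 deliver 0→1: 1={foll,b=5,log=-}
step 16 deliver 1→0: —
step 17 deliver 0→3: 3={foll,b=5,log=r,q}
step 18 deliver 3→0: —
step 19 deliver 0→4: 4={foll,b=5,log=r,q}
step 20 deliver 4→0: 0={lead,b=5,log=r,q}
step 21 deliver 4→2: —
step 22 crash(1): 1={✗foll,b=5,log=-}
step 23 deliver 4→0: —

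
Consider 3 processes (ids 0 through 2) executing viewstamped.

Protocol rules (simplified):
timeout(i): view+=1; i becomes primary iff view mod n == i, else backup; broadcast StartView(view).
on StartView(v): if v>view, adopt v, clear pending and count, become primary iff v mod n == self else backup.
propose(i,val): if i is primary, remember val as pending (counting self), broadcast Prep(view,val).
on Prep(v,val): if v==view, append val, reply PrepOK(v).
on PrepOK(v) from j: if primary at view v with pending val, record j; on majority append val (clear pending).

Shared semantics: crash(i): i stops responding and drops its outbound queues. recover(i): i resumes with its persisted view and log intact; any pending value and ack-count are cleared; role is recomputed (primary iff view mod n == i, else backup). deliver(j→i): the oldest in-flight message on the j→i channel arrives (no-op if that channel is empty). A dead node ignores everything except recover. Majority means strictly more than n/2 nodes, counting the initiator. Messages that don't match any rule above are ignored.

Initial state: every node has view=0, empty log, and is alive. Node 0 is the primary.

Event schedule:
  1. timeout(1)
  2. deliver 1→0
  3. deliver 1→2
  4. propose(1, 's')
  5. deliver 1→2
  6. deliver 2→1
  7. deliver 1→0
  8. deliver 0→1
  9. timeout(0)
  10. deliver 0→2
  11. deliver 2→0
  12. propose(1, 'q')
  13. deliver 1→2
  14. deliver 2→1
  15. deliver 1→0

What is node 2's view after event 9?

step 1 timeout(1): 1={prim,v=1,log=-}
step 2 deliver 1→0: 0={back,v=1,log=-}
step 3 deliver 1→2: 2={back,v=1,log=-}
step 4 propose(1,'s'): —
step 5 deliver 1→2: 2={back,v=1,log=s}
step 6 deliver 2→1: 1={prim,v=1,log=s}
step 7 deliver 1→0: 0={back,v=1,log=s}
step 8 deliver 0→1: —
step 9 timeout(0): 0={back,v=2,log=s}

1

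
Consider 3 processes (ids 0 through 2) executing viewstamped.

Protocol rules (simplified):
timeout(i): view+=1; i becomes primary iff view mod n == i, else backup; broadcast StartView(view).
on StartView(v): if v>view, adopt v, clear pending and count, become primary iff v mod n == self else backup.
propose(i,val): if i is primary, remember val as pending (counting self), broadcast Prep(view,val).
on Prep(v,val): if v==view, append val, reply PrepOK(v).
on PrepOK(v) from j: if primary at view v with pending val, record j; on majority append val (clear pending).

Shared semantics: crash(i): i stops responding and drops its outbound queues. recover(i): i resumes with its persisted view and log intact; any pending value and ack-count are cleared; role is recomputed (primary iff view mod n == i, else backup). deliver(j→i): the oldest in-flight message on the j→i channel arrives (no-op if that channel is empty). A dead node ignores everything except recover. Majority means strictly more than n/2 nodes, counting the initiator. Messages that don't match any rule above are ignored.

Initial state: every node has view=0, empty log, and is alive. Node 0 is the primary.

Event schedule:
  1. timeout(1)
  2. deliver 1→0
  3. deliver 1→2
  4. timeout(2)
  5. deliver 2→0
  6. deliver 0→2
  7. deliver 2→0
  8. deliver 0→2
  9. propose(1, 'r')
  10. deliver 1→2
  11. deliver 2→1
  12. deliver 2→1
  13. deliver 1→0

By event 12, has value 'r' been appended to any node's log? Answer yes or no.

no

[1] timeout(1) → N1(prim v1 [-])
[2] deliver 1→0 → N0(back v1 [-])
[3] deliver 1→2 → N2(back v1 [-])
[4] timeout(2) → N2(prim v2 [-])
[5] deliver 2→0 → N0(back v2 [-])
[6] deliver 0→2 → ∅
[7] deliver 2→0 → ∅
[8] deliver 0→2 → ∅
[9] propose(1,'r') → ∅
[10] deliver 1→2 → ∅
[11] deliver 2→1 → N1(back v2 [-])
[12] deliver 2→1 → ∅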